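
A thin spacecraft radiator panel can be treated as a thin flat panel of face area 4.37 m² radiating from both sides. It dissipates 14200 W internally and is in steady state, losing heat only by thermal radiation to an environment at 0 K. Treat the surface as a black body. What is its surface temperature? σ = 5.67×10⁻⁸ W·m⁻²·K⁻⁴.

Steady state: internal power = radiated power, P = εσA T⁴.
Radiating area A = 2·4.37 = 8.740 m².
T⁴ = P/(εσA) = 14200/(1.0·5.67×10⁻⁸·8.740) = 2.865×10¹⁰ K⁴.
T = (2.865×10¹⁰)^(1/4).

T ≈ 411 K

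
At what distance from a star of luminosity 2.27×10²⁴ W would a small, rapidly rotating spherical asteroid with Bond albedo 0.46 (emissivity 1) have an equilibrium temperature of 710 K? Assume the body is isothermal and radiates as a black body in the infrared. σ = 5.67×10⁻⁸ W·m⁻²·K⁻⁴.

For an isothermal black-emitting sphere, (1−a)S·πr² = σ·4πr²·T⁴ ⇒ S = 4σT⁴/(1−a).
S = 4·5.67×10⁻⁸·(710)⁴/0.540 = 1.067×10⁵ W/m².
Flux falls as S = L/(4πd²), so d = √(L/(4πS)) = √(2.27×10²⁴/(4π·1.067×10⁵)).

d ≈ 1.30×10⁹ m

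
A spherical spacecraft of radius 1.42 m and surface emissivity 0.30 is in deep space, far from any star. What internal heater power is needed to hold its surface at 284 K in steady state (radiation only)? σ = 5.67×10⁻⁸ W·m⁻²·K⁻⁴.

P = εσ·4πr²·T⁴.
4πr² = 25.34 m²; T⁴ = 6.505×10⁹ K⁴.
P = 0.30·5.67×10⁻⁸·25.34·6.505×10⁹.

P ≈ 2800 W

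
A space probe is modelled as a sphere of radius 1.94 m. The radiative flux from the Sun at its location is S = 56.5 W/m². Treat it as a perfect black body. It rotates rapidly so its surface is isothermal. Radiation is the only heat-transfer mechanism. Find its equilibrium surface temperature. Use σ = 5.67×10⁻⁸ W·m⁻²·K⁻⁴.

At equilibrium, absorbed power = emitted power.
Absorbing cross-section = πr² = 11.82 m²; emitting surface = 4πr² = 47.29 m² (ratio 4).
S·A_cross = εσ·A_surf·T⁴  ⇒  T⁴ = S/(4σ).
T⁴ = 1.00·56.5/(4·5.67×10⁻⁸) = 2.491×10⁸ K⁴.
T = (2.491×10⁸)^(1/4).

T ≈ 126 K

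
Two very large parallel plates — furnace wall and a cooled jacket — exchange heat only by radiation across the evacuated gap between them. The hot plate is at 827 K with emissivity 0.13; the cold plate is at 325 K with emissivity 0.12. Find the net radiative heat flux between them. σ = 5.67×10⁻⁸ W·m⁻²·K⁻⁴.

For two infinite grey parallel plates, q = σ(T₁⁴ − T₂⁴)/(1/ε₁ + 1/ε₂ − 1).
T₁⁴ − T₂⁴ = 4.678×10¹¹ − 1.116×10¹⁰ = 4.566×10¹¹ K⁴.
1/ε₁ + 1/ε₂ − 1 = 7.692 + 8.333 − 1 = 15.03.
q = 5.67×10⁻⁸ × 4.566×10¹¹ / 15.03.

q ≈ 1720 W/m²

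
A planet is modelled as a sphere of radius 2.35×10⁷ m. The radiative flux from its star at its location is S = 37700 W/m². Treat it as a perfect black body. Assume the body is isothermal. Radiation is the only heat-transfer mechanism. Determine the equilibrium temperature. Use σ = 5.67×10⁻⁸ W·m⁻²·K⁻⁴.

At equilibrium, absorbed power = emitted power.
Absorbing cross-section = πr² = 1.735×10¹⁵ m²; emitting surface = 4πr² = 6.940×10¹⁵ m² (ratio 4).
S·A_cross = εσ·A_surf·T⁴  ⇒  T⁴ = S/(4σ).
T⁴ = 1.00·37700/(4·5.67×10⁻⁸) = 1.662×10¹¹ K⁴.
T = (1.662×10¹¹)^(1/4).

T ≈ 639 K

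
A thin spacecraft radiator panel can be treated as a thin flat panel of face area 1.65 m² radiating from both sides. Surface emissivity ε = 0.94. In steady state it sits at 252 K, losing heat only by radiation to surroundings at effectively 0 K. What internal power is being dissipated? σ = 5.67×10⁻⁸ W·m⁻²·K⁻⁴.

Steady state: P = εσA T⁴.
A = 2·1.65 = 3.300 m²; T⁴ = (252)⁴ = 4.033×10⁹ K⁴.
P = 0.94 × 5.67×10⁻⁸ × 3.300 × 4.033×10⁹.

P ≈ 709 W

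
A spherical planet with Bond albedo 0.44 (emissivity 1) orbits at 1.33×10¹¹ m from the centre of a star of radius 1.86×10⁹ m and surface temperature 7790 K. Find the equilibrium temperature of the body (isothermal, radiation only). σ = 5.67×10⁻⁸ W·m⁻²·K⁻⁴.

T ≈ 564 K

The star's surface emits σT_*⁴; at distance d the flux is S = σT_*⁴(R_*/d)².
S = 5.67×10⁻⁸·(7790)⁴·(1.86×10⁹/1.33×10¹¹)² = 40840 W/m².
For an isothermal sphere T⁴ = (1−a)S/(4σ) = 1.008×10¹¹ K⁴.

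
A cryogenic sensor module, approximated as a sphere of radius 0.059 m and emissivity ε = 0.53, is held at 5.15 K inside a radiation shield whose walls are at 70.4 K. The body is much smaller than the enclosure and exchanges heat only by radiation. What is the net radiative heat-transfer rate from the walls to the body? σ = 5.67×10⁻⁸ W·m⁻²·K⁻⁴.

P_net ≈ 0.0323 W

For a small grey body in a large enclosure: P_net = εσA(T_body⁴ − T_wall⁴).
A = 4πr² = 0.04374 m²; T_body⁴ − T_wall⁴ = 703.4 − 2.456×10⁷ = -2.456×10⁷ K⁴.
|P_net| = 0.53·5.67×10⁻⁸·0.04374·2.456×10⁷.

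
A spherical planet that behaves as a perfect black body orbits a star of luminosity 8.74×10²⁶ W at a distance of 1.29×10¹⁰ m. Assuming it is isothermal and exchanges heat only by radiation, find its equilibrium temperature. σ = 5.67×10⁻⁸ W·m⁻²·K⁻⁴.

First find the stellar flux at distance d: S = L/(4πd²) = 8.74×10²⁶/(4π·(1.29×10¹⁰)²) = 4.179×10⁵ W/m².
For an isothermal sphere, absorbed (1−a)S·πr² = emitted σ·4πr²·T⁴, so T⁴ = (1−a)S/(4σ).
T⁴ = 1.00·4.179×10⁵/(4·5.67×10⁻⁸) = 1.843×10¹² K⁴.

T ≈ 1170 K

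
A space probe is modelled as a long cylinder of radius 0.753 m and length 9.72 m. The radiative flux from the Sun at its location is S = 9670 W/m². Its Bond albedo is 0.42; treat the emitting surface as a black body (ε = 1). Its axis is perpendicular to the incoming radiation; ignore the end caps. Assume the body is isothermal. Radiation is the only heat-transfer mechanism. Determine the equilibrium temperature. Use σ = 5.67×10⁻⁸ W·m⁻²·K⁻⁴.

At equilibrium, absorbed power = emitted power.
Absorbing cross-section = 2rL = 14.64 m²; emitting surface = 2πrL = 45.99 m² (ratio π).
(1−a)S·A_cross = εσ·A_surf·T⁴  ⇒  T⁴ = (1−a)S/(πσ).
T⁴ = 0.580·9670/(π·5.67×10⁻⁸) = 3.149×10¹⁰ K⁴.
T = (3.149×10¹⁰)^(1/4).

T ≈ 421 K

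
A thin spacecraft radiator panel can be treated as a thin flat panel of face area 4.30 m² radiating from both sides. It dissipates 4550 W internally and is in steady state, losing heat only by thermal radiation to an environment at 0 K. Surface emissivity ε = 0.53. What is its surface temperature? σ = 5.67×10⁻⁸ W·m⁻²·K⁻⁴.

T ≈ 364 K

Steady state: internal power = radiated power, P = εσA T⁴.
Radiating area A = 2·4.30 = 8.600 m².
T⁴ = P/(εσA) = 4550/(0.53·5.67×10⁻⁸·8.600) = 1.761×10¹⁰ K⁴.
T = (1.761×10¹⁰)^(1/4).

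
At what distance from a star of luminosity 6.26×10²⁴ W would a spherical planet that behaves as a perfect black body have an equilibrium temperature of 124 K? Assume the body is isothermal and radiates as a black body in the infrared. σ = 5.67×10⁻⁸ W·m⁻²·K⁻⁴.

For an isothermal black-emitting sphere, (1−a)S·πr² = σ·4πr²·T⁴ ⇒ S = 4σT⁴/(1−a).
S = 4·5.67×10⁻⁸·(124)⁴/1.00 = 53.62 W/m².
Flux falls as S = L/(4πd²), so d = √(L/(4πS)) = √(6.26×10²⁴/(4π·53.62)).

d ≈ 9.64×10¹⁰ m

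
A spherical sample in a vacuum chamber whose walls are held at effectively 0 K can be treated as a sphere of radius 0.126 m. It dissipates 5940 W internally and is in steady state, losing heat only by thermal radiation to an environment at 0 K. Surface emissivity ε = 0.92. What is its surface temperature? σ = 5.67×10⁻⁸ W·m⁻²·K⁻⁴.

Steady state: internal power = radiated power, P = εσA T⁴.
Radiating area A = 4πr² = 0.1995 m².
T⁴ = P/(εσA) = 5940/(0.92·5.67×10⁻⁸·0.1995) = 5.708×10¹¹ K⁴.
T = (5.708×10¹¹)^(1/4).

T ≈ 869 K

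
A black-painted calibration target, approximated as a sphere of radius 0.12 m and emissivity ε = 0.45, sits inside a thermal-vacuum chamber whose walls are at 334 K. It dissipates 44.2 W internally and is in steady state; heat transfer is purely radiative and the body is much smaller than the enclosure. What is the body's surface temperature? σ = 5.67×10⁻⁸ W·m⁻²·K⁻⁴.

T ≈ 385 K

For a small grey body in a large enclosure, net radiated power = εσA(T⁴ − T_w⁴).
Steady state: P = εσA(T⁴ − T_w⁴) with A = 4πr² = 0.1810 m².
T⁴ = P/(εσA) + T_w⁴ = 44.2/(0.45·5.67×10⁻⁸·0.1810) + (334)⁴
    = 9.573×10⁹ + 1.244×10¹⁰ = 2.202×10¹⁰ K⁴.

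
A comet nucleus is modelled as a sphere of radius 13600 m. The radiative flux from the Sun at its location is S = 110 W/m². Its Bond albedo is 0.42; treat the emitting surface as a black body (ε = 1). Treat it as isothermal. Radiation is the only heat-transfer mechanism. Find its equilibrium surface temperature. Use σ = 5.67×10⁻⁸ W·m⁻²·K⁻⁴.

T ≈ 130 K

At equilibrium, absorbed power = emitted power.
Absorbing cross-section = πr² = 5.811×10⁸ m²; emitting surface = 4πr² = 2.324×10⁹ m² (ratio 4).
(1−a)S·A_cross = εσ·A_surf·T⁴  ⇒  T⁴ = (1−a)S/(4σ).
T⁴ = 0.580·110/(4·5.67×10⁻⁸) = 2.813×10⁸ K⁴.
T = (2.813×10⁸)^(1/4).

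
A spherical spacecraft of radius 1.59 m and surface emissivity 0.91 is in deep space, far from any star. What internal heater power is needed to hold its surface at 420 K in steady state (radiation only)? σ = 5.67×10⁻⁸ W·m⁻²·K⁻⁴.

P = εσ·4πr²·T⁴.
4πr² = 31.77 m²; T⁴ = 3.112×10¹⁰ K⁴.
P = 0.91·5.67×10⁻⁸·31.77·3.112×10¹⁰.

P ≈ 51000 W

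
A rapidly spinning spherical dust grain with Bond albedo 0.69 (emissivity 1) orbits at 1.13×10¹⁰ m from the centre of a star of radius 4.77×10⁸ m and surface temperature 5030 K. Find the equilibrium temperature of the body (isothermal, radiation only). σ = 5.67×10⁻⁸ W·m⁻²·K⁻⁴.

The star's surface emits σT_*⁴; at distance d the flux is S = σT_*⁴(R_*/d)².
S = 5.67×10⁻⁸·(5030)⁴·(4.77×10⁸/1.13×10¹⁰)² = 64670 W/m².
For an isothermal sphere T⁴ = (1−a)S/(4σ) = 8.840×10¹⁰ K⁴.

T ≈ 545 K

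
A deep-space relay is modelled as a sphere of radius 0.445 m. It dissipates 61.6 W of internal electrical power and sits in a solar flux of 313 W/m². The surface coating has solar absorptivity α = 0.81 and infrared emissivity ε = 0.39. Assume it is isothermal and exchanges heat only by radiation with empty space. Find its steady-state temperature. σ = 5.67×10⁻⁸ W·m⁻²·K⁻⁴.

At steady state, absorbed solar power + internal power = radiated power.
Absorbed: α·S·A_cross = 0.81·313·0.6221 = 157.7 W (cross-section πr²).
Total input = 157.7 + 61.6 = 219.3 W.
Radiated: εσ·A_surf·T⁴ with A_surf = 4πr² = 2.488 m².
T⁴ = 219.3/(0.39·5.67×10⁻⁸·2.488) = 3.986×10⁹ K⁴.

T ≈ 251 K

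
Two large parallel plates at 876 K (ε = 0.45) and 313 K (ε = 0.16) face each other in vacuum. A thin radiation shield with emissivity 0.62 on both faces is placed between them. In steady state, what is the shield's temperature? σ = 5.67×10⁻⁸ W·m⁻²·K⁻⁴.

In steady state the net flux on the hot side equals that on the cold side.
σ(T₁⁴−T_s⁴)/D₁ = σ(T_s⁴−T₂⁴)/D₂, with D₁ = 1/ε₁+1/ε_s−1 = 2.835, D₂ = 1/ε_s+1/ε₂−1 = 6.863.
Solve for T_s⁴: T_s⁴ = (D₂·T₁⁴ + D₁·T₂⁴)/(D₁+D₂) = 4.195×10¹¹ K⁴.

T_s ≈ 805 K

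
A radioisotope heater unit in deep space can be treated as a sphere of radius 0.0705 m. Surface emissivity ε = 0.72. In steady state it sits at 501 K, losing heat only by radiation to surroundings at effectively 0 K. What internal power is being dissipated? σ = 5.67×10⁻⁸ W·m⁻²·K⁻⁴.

Steady state: P = εσA T⁴.
A = 4πr² = 0.06246 m²; T⁴ = (501)⁴ = 6.300×10¹⁰ K⁴.
P = 0.72 × 5.67×10⁻⁸ × 0.06246 × 6.300×10¹⁰.

P ≈ 161 W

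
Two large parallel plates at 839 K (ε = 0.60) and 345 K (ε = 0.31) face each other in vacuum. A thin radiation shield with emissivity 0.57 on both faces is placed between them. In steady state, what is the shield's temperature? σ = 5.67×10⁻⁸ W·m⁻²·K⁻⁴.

T_s ≈ 748 K

In steady state the net flux on the hot side equals that on the cold side.
σ(T₁⁴−T_s⁴)/D₁ = σ(T_s⁴−T₂⁴)/D₂, with D₁ = 1/ε₁+1/ε_s−1 = 2.421, D₂ = 1/ε_s+1/ε₂−1 = 3.980.
Solve for T_s⁴: T_s⁴ = (D₂·T₁⁴ + D₁·T₂⁴)/(D₁+D₂) = 3.135×10¹¹ K⁴.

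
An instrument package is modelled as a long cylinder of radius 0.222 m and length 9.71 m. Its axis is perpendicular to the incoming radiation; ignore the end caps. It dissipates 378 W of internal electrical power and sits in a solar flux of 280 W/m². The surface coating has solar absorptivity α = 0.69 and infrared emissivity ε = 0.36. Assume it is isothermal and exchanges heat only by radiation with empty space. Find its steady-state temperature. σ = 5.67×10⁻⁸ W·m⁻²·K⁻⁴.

At steady state, absorbed solar power + internal power = radiated power.
Absorbed: α·S·A_cross = 0.69·280·4.311 = 832.9 W (cross-section 2rL).
Total input = 832.9 + 378 = 1211 W.
Radiated: εσ·A_surf·T⁴ with A_surf = 2πrL = 13.54 m².
T⁴ = 1211/(0.36·5.67×10⁻⁸·13.54) = 4.380×10⁹ K⁴.

T ≈ 257 K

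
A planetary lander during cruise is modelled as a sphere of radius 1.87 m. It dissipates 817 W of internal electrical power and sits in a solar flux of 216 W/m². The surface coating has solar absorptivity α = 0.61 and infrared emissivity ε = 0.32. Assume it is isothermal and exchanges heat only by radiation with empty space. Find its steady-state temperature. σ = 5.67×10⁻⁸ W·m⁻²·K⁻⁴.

At steady state, absorbed solar power + internal power = radiated power.
Absorbed: α·S·A_cross = 0.61·216·10.99 = 1447 W (cross-section πr²).
Total input = 1447 + 817 = 2264 W.
Radiated: εσ·A_surf·T⁴ with A_surf = 4πr² = 43.94 m².
T⁴ = 2264/(0.32·5.67×10⁻⁸·43.94) = 2.840×10⁹ K⁴.

T ≈ 231 K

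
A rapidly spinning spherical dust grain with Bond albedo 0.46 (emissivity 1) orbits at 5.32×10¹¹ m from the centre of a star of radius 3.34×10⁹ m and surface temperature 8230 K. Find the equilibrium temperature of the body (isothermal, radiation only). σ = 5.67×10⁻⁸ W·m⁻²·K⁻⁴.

T ≈ 395 K

The star's surface emits σT_*⁴; at distance d the flux is S = σT_*⁴(R_*/d)².
S = 5.67×10⁻⁸·(8230)⁴·(3.34×10⁹/5.32×10¹¹)² = 10250 W/m².
For an isothermal sphere T⁴ = (1−a)S/(4σ) = 2.441×10¹⁰ K⁴.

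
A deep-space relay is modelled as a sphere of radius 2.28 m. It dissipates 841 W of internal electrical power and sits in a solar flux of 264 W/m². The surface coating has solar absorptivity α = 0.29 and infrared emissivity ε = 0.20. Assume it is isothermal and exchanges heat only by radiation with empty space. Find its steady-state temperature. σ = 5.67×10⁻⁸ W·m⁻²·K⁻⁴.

At steady state, absorbed solar power + internal power = radiated power.
Absorbed: α·S·A_cross = 0.29·264·16.33 = 1250 W (cross-section πr²).
Total input = 1250 + 841 = 2091 W.
Radiated: εσ·A_surf·T⁴ with A_surf = 4πr² = 65.33 m².
T⁴ = 2091/(0.20·5.67×10⁻⁸·65.33) = 2.823×10⁹ K⁴.

T ≈ 231 K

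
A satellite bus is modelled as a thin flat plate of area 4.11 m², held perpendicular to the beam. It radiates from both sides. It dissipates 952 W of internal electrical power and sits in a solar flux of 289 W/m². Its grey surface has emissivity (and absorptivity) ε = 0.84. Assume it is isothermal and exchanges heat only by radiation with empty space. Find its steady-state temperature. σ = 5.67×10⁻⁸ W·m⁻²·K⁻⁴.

At steady state, absorbed solar power + internal power = radiated power.
Absorbed: α·S·A_cross = 0.84·289·4.110 = 997.7 W (cross-section A).
Total input = 997.7 + 952 = 1950 W.
Radiated: εσ·A_surf·T⁴ with A_surf = 2A = 8.220 m².
T⁴ = 1950/(0.84·5.67×10⁻⁸·8.220) = 4.980×10⁹ K⁴.

T ≈ 266 K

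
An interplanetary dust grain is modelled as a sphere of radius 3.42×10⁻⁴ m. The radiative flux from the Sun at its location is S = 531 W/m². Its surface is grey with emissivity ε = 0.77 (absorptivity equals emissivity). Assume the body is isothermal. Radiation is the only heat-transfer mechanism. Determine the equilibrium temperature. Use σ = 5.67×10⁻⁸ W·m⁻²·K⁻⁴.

At equilibrium, absorbed power = emitted power.
Absorbing cross-section = πr² = 3.675×10⁻⁷ m²; emitting surface = 4πr² = 1.470×10⁻⁶ m² (ratio 4).
εS·A_cross = εσ·A_surf·T⁴  ⇒  T⁴ = S/(4σ)   (ε cancels).
T⁴ = 531/(4·5.67×10⁻⁸) = 2.341×10⁹ K⁴.
T = (2.341×10⁹)^(1/4).

T ≈ 220 K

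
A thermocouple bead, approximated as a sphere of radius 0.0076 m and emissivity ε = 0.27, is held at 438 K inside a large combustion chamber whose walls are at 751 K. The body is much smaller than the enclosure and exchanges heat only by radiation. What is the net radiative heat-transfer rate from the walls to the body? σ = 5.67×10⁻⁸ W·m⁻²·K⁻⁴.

P_net ≈ 3.13 W

For a small grey body in a large enclosure: P_net = εσA(T_body⁴ − T_wall⁴).
A = 4πr² = 7.258×10⁻⁴ m²; T_body⁴ − T_wall⁴ = 3.680×10¹⁰ − 3.181×10¹¹ = -2.813×10¹¹ K⁴.
|P_net| = 0.27·5.67×10⁻⁸·7.258×10⁻⁴·2.813×10¹¹.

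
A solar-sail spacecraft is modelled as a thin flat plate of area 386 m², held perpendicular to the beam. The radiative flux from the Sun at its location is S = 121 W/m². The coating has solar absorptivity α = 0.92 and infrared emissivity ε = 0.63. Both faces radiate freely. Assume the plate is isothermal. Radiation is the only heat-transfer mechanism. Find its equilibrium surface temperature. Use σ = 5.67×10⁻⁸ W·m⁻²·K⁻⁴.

At equilibrium, absorbed power = emitted power.
Absorbing cross-section = A = 386.0 m²; emitting surface = 2A = 772.0 m² (ratio 2).
αS·A_cross = εσ·A_surf·T⁴  ⇒  T⁴ = αS/(ε·2σ).
T⁴ = 0.920·121/(0.63·2·5.67×10⁻⁸) = 1.558×10⁹ K⁴.
T = (1.558×10⁹)^(1/4).

T ≈ 199 K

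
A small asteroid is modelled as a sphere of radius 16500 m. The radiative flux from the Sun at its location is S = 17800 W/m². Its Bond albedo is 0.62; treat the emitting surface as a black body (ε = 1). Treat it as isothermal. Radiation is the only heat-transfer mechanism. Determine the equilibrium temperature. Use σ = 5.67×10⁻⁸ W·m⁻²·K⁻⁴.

T ≈ 416 K

At equilibrium, absorbed power = emitted power.
Absorbing cross-section = πr² = 8.553×10⁸ m²; emitting surface = 4πr² = 3.421×10⁹ m² (ratio 4).
(1−a)S·A_cross = εσ·A_surf·T⁴  ⇒  T⁴ = (1−a)S/(4σ).
T⁴ = 0.380·17800/(4·5.67×10⁻⁸) = 2.982×10¹⁰ K⁴.
T = (2.982×10¹⁰)^(1/4).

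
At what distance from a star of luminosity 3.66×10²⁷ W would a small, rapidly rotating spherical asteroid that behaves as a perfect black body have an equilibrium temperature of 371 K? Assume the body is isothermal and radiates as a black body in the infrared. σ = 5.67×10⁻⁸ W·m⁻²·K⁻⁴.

d ≈ 2.60×10¹¹ m

For an isothermal black-emitting sphere, (1−a)S·πr² = σ·4πr²·T⁴ ⇒ S = 4σT⁴/(1−a).
S = 4·5.67×10⁻⁸·(371)⁴/1.00 = 4297 W/m².
Flux falls as S = L/(4πd²), so d = √(L/(4πS)) = √(3.66×10²⁷/(4π·4297)).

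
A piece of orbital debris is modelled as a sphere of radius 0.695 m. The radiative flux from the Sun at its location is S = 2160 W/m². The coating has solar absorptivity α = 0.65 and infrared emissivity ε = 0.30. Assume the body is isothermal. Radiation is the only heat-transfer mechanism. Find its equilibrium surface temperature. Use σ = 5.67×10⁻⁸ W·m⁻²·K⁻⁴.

T ≈ 379 K

At equilibrium, absorbed power = emitted power.
Absorbing cross-section = πr² = 1.517 m²; emitting surface = 4πr² = 6.070 m² (ratio 4).
αS·A_cross = εσ·A_surf·T⁴  ⇒  T⁴ = αS/(ε·4σ).
T⁴ = 0.650·2160/(0.30·4·5.67×10⁻⁸) = 2.063×10¹⁰ K⁴.
T = (2.063×10¹⁰)^(1/4).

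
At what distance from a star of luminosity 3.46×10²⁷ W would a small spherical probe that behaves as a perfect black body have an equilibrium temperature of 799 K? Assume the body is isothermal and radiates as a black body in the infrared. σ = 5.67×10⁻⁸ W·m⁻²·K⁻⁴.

d ≈ 5.46×10¹⁰ m

For an isothermal black-emitting sphere, (1−a)S·πr² = σ·4πr²·T⁴ ⇒ S = 4σT⁴/(1−a).
S = 4·5.67×10⁻⁸·(799)⁴/1.00 = 92430 W/m².
Flux falls as S = L/(4πd²), so d = √(L/(4πS)) = √(3.46×10²⁷/(4π·92430)).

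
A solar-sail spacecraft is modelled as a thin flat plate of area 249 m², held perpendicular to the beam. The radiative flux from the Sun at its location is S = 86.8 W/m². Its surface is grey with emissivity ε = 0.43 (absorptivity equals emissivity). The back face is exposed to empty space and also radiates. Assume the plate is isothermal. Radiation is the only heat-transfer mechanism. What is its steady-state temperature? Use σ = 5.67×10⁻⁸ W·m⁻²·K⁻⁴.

At equilibrium, absorbed power = emitted power.
Absorbing cross-section = A = 249.0 m²; emitting surface = 2A = 498.0 m² (ratio 2).
εS·A_cross = εσ·A_surf·T⁴  ⇒  T⁴ = S/(2σ)   (ε cancels).
T⁴ = 86.8/(2·5.67×10⁻⁸) = 7.654×10⁸ K⁴.
T = (7.654×10⁸)^(1/4).

T ≈ 166 K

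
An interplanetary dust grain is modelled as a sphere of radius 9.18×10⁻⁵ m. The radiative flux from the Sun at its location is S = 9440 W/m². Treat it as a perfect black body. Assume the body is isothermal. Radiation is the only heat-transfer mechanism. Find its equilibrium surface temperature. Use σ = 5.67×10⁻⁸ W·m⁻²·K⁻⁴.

T ≈ 452 K

At equilibrium, absorbed power = emitted power.
Absorbing cross-section = πr² = 2.647×10⁻⁸ m²; emitting surface = 4πr² = 1.059×10⁻⁷ m² (ratio 4).
S·A_cross = εσ·A_surf·T⁴  ⇒  T⁴ = S/(4σ).
T⁴ = 1.00·9440/(4·5.67×10⁻⁸) = 4.162×10¹⁰ K⁴.
T = (4.162×10¹⁰)^(1/4).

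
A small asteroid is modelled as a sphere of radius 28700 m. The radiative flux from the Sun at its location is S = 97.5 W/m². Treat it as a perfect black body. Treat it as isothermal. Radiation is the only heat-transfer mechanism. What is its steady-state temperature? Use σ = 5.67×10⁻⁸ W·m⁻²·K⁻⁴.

At equilibrium, absorbed power = emitted power.
Absorbing cross-section = πr² = 2.588×10⁹ m²; emitting surface = 4πr² = 1.035×10¹⁰ m² (ratio 4).
S·A_cross = εσ·A_surf·T⁴  ⇒  T⁴ = S/(4σ).
T⁴ = 1.00·97.5/(4·5.67×10⁻⁸) = 4.299×10⁸ K⁴.
T = (4.299×10⁸)^(1/4).

T ≈ 144 K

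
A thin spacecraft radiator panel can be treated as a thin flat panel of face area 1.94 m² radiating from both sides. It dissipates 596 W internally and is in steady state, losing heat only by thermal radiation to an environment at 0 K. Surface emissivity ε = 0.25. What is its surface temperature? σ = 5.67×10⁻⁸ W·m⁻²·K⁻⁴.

T ≈ 323 K

Steady state: internal power = radiated power, P = εσA T⁴.
Radiating area A = 2·1.94 = 3.880 m².
T⁴ = P/(εσA) = 596/(0.25·5.67×10⁻⁸·3.880) = 1.084×10¹⁰ K⁴.
T = (1.084×10¹⁰)^(1/4).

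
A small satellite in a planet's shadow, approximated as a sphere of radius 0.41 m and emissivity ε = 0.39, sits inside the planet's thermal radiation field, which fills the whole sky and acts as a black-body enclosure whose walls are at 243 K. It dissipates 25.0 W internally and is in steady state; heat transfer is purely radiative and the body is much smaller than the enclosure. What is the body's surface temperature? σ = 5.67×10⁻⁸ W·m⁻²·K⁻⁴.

T ≈ 252 K

For a small grey body in a large enclosure, net radiated power = εσA(T⁴ − T_w⁴).
Steady state: P = εσA(T⁴ − T_w⁴) with A = 4πr² = 2.112 m².
T⁴ = P/(εσA) + T_w⁴ = 25.0/(0.39·5.67×10⁻⁸·2.112) + (243)⁴
    = 5.352×10⁸ + 3.487×10⁹ = 4.022×10⁹ K⁴.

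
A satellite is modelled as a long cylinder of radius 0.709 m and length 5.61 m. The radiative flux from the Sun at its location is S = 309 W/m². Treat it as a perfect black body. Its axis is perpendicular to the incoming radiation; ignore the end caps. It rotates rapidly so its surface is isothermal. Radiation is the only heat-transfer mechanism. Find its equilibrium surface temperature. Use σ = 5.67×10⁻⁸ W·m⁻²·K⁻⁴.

T ≈ 204 K

At equilibrium, absorbed power = emitted power.
Absorbing cross-section = 2rL = 7.955 m²; emitting surface = 2πrL = 24.99 m² (ratio π).
S·A_cross = εσ·A_surf·T⁴  ⇒  T⁴ = S/(πσ).
T⁴ = 1.00·309/(π·5.67×10⁻⁸) = 1.735×10⁹ K⁴.
T = (1.735×10⁹)^(1/4).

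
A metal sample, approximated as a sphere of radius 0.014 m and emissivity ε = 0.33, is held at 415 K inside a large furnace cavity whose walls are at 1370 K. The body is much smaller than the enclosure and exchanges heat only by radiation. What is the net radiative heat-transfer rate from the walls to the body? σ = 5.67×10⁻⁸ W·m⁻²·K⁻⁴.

P_net ≈ 161 W

For a small grey body in a large enclosure: P_net = εσA(T_body⁴ − T_wall⁴).
A = 4πr² = 0.002463 m²; T_body⁴ − T_wall⁴ = 2.966×10¹⁰ − 3.523×10¹² = -3.493×10¹² K⁴.
|P_net| = 0.33·5.67×10⁻⁸·0.002463·3.493×10¹².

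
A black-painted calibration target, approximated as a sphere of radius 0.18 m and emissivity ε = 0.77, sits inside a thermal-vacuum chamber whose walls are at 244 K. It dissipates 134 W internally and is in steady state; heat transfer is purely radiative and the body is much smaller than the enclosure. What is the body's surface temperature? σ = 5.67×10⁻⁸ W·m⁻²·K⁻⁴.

T ≈ 324 K

For a small grey body in a large enclosure, net radiated power = εσA(T⁴ − T_w⁴).
Steady state: P = εσA(T⁴ − T_w⁴) with A = 4πr² = 0.4072 m².
T⁴ = P/(εσA) + T_w⁴ = 134/(0.77·5.67×10⁻⁸·0.4072) + (244)⁴
    = 7.538×10⁹ + 3.545×10⁹ = 1.108×10¹⁰ K⁴.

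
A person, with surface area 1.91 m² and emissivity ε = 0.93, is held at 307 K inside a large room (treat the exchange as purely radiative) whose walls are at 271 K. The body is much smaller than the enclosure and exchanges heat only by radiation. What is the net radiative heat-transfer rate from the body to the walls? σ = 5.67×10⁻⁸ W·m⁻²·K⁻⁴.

P_net ≈ 351 W

For a small grey body in a large enclosure: P_net = εσA(T_body⁴ − T_wall⁴).
A = 1.91 m²; T_body⁴ − T_wall⁴ = 8.883×10⁹ − 5.394×10⁹ = 3.489×10⁹ K⁴.
|P_net| = 0.93·5.67×10⁻⁸·1.910·3.489×10⁹.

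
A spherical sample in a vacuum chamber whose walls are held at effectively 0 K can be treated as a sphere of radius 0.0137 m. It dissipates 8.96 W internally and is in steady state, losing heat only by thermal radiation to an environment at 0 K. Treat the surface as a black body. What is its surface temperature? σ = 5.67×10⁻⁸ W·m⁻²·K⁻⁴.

T ≈ 509 K

Steady state: internal power = radiated power, P = εσA T⁴.
Radiating area A = 4πr² = 0.002359 m².
T⁴ = P/(εσA) = 8.96/(1.0·5.67×10⁻⁸·0.002359) = 6.700×10¹⁰ K⁴.
T = (6.700×10¹⁰)^(1/4).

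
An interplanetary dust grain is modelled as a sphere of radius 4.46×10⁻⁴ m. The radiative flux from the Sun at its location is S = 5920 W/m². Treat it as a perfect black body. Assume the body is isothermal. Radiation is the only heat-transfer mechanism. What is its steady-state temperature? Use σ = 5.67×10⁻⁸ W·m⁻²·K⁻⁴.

At equilibrium, absorbed power = emitted power.
Absorbing cross-section = πr² = 6.249×10⁻⁷ m²; emitting surface = 4πr² = 2.500×10⁻⁶ m² (ratio 4).
S·A_cross = εσ·A_surf·T⁴  ⇒  T⁴ = S/(4σ).
T⁴ = 1.00·5920/(4·5.67×10⁻⁸) = 2.610×10¹⁰ K⁴.
T = (2.610×10¹⁰)^(1/4).

T ≈ 402 K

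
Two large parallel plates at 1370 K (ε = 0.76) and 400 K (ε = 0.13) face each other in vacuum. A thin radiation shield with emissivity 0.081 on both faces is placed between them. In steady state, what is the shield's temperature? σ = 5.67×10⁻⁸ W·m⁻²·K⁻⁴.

In steady state the net flux on the hot side equals that on the cold side.
σ(T₁⁴−T_s⁴)/D₁ = σ(T_s⁴−T₂⁴)/D₂, with D₁ = 1/ε₁+1/ε_s−1 = 12.66, D₂ = 1/ε_s+1/ε₂−1 = 19.04.
Solve for T_s⁴: T_s⁴ = (D₂·T₁⁴ + D₁·T₂⁴)/(D₁+D₂) = 2.126×10¹² K⁴.

T_s ≈ 1210 K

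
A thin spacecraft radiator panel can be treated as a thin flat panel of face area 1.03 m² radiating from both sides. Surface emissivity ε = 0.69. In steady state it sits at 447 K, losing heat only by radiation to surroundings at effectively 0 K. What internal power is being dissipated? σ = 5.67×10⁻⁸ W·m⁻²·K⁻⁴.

Steady state: P = εσA T⁴.
A = 2·1.03 = 2.060 m²; T⁴ = (447)⁴ = 3.992×10¹⁰ K⁴.
P = 0.69 × 5.67×10⁻⁸ × 2.060 × 3.992×10¹⁰.

P ≈ 3220 W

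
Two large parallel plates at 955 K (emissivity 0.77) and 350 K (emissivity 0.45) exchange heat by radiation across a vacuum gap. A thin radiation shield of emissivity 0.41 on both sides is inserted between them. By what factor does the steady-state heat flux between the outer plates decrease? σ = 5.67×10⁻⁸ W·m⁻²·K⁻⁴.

Without shield: q₀ = σΔ(T⁴)/(1/ε₁+1/ε₂−1) with denominator 2.521.
With shield the two gaps are in series; the resistances add: (1/ε₁+1/ε_s−1)+(1/ε_s+1/ε₂−1) = 2.738+3.661 = 6.399.
Heat-flux ratio q₀/q = 6.399/2.521.

factor ≈ 2.54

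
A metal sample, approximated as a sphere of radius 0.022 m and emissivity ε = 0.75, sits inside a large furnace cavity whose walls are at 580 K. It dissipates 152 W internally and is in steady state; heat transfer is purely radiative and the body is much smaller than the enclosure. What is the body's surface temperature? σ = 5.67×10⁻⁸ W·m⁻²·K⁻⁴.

T ≈ 915 K

For a small grey body in a large enclosure, net radiated power = εσA(T⁴ − T_w⁴).
Steady state: P = εσA(T⁴ − T_w⁴) with A = 4πr² = 0.006082 m².
T⁴ = P/(εσA) + T_w⁴ = 152/(0.75·5.67×10⁻⁸·0.006082) + (580)⁴
    = 5.877×10¹¹ + 1.132×10¹¹ = 7.008×10¹¹ K⁴.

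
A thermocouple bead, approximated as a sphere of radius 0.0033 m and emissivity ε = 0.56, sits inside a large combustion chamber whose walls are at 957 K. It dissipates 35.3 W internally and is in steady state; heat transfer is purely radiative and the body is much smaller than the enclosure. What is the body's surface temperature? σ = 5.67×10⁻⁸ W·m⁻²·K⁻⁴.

For a small grey body in a large enclosure, net radiated power = εσA(T⁴ − T_w⁴).
Steady state: P = εσA(T⁴ − T_w⁴) with A = 4πr² = 1.368×10⁻⁴ m².
T⁴ = P/(εσA) + T_w⁴ = 35.3/(0.56·5.67×10⁻⁸·1.368×10⁻⁴) + (957)⁴
    = 8.124×10¹² + 8.388×10¹¹ = 8.963×10¹² K⁴.

T ≈ 1730 K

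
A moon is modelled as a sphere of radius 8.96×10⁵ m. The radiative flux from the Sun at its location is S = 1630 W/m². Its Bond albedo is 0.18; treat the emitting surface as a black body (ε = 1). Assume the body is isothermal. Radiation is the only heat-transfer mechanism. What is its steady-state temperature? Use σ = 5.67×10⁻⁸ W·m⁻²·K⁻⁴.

At equilibrium, absorbed power = emitted power.
Absorbing cross-section = πr² = 2.522×10¹² m²; emitting surface = 4πr² = 1.009×10¹³ m² (ratio 4).
(1−a)S·A_cross = εσ·A_surf·T⁴  ⇒  T⁴ = (1−a)S/(4σ).
T⁴ = 0.820·1630/(4·5.67×10⁻⁸) = 5.893×10⁹ K⁴.
T = (5.893×10⁹)^(1/4).

T ≈ 277 K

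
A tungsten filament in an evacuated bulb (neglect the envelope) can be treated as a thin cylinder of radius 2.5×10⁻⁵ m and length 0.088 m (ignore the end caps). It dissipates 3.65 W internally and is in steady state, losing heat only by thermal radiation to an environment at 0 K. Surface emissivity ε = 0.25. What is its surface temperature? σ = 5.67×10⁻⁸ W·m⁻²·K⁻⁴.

T ≈ 2080 K

Steady state: internal power = radiated power, P = εσA T⁴.
Radiating area A = 2πrL = 1.382×10⁻⁵ m².
T⁴ = P/(εσA) = 3.65/(0.25·5.67×10⁻⁸·1.382×10⁻⁵) = 1.863×10¹³ K⁴.
T = (1.863×10¹³)^(1/4).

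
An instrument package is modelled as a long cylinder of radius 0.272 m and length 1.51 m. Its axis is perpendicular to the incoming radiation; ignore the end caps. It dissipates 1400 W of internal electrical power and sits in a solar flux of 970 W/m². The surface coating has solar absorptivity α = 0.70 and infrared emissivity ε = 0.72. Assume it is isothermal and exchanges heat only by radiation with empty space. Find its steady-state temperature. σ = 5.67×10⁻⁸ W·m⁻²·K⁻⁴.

At steady state, absorbed solar power + internal power = radiated power.
Absorbed: α·S·A_cross = 0.70·970·0.8214 = 557.8 W (cross-section 2rL).
Total input = 557.8 + 1400 = 1958 W.
Radiated: εσ·A_surf·T⁴ with A_surf = 2πrL = 2.581 m².
T⁴ = 1958/(0.72·5.67×10⁻⁸·2.581) = 1.858×10¹⁰ K⁴.

T ≈ 369 K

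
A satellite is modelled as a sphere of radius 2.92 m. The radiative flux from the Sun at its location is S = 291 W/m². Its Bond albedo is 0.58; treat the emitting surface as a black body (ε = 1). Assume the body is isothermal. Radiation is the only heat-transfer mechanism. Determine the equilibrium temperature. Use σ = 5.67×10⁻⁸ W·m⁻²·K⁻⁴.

T ≈ 152 K

At equilibrium, absorbed power = emitted power.
Absorbing cross-section = πr² = 26.79 m²; emitting surface = 4πr² = 107.1 m² (ratio 4).
(1−a)S·A_cross = εσ·A_surf·T⁴  ⇒  T⁴ = (1−a)S/(4σ).
T⁴ = 0.420·291/(4·5.67×10⁻⁸) = 5.389×10⁸ K⁴.
T = (5.389×10⁸)^(1/4).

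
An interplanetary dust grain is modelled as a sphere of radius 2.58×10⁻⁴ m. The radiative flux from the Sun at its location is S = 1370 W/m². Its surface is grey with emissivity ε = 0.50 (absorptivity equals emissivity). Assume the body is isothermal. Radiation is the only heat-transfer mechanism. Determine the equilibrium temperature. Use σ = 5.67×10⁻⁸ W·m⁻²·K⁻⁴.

At equilibrium, absorbed power = emitted power.
Absorbing cross-section = πr² = 2.091×10⁻⁷ m²; emitting surface = 4πr² = 8.365×10⁻⁷ m² (ratio 4).
εS·A_cross = εσ·A_surf·T⁴  ⇒  T⁴ = S/(4σ)   (ε cancels).
T⁴ = 1370/(4·5.67×10⁻⁸) = 6.041×10⁹ K⁴.
T = (6.041×10⁹)^(1/4).

T ≈ 279 K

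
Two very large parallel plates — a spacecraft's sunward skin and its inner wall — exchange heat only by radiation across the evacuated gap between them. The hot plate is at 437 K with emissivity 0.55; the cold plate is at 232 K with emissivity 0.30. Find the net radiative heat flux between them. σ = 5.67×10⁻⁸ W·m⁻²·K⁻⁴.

For two infinite grey parallel plates, q = σ(T₁⁴ − T₂⁴)/(1/ε₁ + 1/ε₂ − 1).
T₁⁴ − T₂⁴ = 3.647×10¹⁰ − 2.897×10⁹ = 3.357×10¹⁰ K⁴.
1/ε₁ + 1/ε₂ − 1 = 1.818 + 3.333 − 1 = 4.152.
q = 5.67×10⁻⁸ × 3.357×10¹⁰ / 4.152.

q ≈ 459 W/m²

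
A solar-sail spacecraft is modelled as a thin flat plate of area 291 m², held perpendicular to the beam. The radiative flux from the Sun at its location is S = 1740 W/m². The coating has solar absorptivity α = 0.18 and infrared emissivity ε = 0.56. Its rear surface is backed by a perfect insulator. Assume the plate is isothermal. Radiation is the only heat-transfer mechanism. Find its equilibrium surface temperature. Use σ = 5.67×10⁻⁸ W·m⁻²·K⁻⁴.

At equilibrium, absorbed power = emitted power.
Absorbing cross-section = A = 291.0 m²; emitting surface = A = 291.0 m² (ratio 1).
αS·A_cross = εσ·A_surf·T⁴  ⇒  T⁴ = αS/(ε·1σ).
T⁴ = 0.180·1740/(0.56·1·5.67×10⁻⁸) = 9.864×10⁹ K⁴.
T = (9.864×10⁹)^(1/4).

T ≈ 315 K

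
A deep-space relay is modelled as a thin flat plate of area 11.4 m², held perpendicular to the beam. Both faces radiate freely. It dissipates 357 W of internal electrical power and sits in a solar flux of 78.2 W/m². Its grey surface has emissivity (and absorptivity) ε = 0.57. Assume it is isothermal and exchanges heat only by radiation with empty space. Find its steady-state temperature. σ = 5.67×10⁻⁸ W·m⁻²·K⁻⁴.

At steady state, absorbed solar power + internal power = radiated power.
Absorbed: α·S·A_cross = 0.57·78.2·11.40 = 508.1 W (cross-section A).
Total input = 508.1 + 357 = 865.1 W.
Radiated: εσ·A_surf·T⁴ with A_surf = 2A = 22.80 m².
T⁴ = 865.1/(0.57·5.67×10⁻⁸·22.80) = 1.174×10⁹ K⁴.

T ≈ 185 K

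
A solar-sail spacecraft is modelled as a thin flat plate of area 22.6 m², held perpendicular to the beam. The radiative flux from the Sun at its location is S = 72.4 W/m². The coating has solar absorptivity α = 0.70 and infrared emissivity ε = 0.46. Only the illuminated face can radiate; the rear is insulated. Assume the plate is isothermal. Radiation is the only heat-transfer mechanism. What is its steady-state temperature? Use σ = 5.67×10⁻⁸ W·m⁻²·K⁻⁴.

At equilibrium, absorbed power = emitted power.
Absorbing cross-section = A = 22.60 m²; emitting surface = A = 22.60 m² (ratio 1).
αS·A_cross = εσ·A_surf·T⁴  ⇒  T⁴ = αS/(ε·1σ).
T⁴ = 0.700·72.4/(0.46·1·5.67×10⁻⁸) = 1.943×10⁹ K⁴.
T = (1.943×10⁹)^(1/4).

T ≈ 210 K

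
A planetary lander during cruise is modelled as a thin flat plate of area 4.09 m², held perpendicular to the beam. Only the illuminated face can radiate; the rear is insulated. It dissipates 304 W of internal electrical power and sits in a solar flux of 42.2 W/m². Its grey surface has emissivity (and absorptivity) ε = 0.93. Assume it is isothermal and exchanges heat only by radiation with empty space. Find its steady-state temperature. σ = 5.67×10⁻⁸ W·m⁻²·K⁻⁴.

T ≈ 215 K

At steady state, absorbed solar power + internal power = radiated power.
Absorbed: α·S·A_cross = 0.93·42.2·4.090 = 160.5 W (cross-section A).
Total input = 160.5 + 304 = 464.5 W.
Radiated: εσ·A_surf·T⁴ with A_surf = A = 4.090 m².
T⁴ = 464.5/(0.93·5.67×10⁻⁸·4.090) = 2.154×10⁹ K⁴.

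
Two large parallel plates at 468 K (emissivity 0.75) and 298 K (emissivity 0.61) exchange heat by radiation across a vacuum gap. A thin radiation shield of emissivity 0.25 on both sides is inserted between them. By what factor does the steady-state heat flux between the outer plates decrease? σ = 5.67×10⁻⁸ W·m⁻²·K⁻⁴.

factor ≈ 4.55

Without shield: q₀ = σΔ(T⁴)/(1/ε₁+1/ε₂−1) with denominator 1.973.
With shield the two gaps are in series; the resistances add: (1/ε₁+1/ε_s−1)+(1/ε_s+1/ε₂−1) = 4.333+4.639 = 8.973.
Heat-flux ratio q₀/q = 8.973/1.973.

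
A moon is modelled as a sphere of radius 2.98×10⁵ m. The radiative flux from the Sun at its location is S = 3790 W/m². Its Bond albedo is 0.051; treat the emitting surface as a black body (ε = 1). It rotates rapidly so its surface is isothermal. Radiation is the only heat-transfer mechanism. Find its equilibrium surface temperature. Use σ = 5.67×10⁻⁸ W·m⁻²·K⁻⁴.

At equilibrium, absorbed power = emitted power.
Absorbing cross-section = πr² = 2.790×10¹¹ m²; emitting surface = 4πr² = 1.116×10¹² m² (ratio 4).
(1−a)S·A_cross = εσ·A_surf·T⁴  ⇒  T⁴ = (1−a)S/(4σ).
T⁴ = 0.949·3790/(4·5.67×10⁻⁸) = 1.586×10¹⁰ K⁴.
T = (1.586×10¹⁰)^(1/4).

T ≈ 355 K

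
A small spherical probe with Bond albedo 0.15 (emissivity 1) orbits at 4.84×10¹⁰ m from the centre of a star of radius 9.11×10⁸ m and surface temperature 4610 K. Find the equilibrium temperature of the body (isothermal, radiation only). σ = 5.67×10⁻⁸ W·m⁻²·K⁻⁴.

The star's surface emits σT_*⁴; at distance d the flux is S = σT_*⁴(R_*/d)².
S = 5.67×10⁻⁸·(4610)⁴·(9.11×10⁸/4.84×10¹⁰)² = 9073 W/m².
For an isothermal sphere T⁴ = (1−a)S/(4σ) = 3.400×10¹⁰ K⁴.

T ≈ 429 K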